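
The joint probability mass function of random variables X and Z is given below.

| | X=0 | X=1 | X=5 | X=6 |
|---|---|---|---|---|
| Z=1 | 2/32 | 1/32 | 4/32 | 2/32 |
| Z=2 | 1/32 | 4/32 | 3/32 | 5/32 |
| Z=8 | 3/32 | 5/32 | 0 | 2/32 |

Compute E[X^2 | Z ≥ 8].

P(Z ≥ 8) = 5/16.
Σ X^2·P over the event = 0·(3/32) + 1·(5/32) + 36·(2/32) = 77/32.
E[X^2 | Z ≥ 8] = (77/32) / (5/16) = 77/10.

77/10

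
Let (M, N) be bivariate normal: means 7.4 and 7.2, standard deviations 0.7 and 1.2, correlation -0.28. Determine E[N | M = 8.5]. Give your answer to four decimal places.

6.6720

E[N | M=x] = μ_N + ρ(σ_N/σ_M)(x − μ_M) for jointly normal variables.
E[N | M=8.5] = 7.2 + (-0.28)·(1.2/0.7)·(8.5 − (7.4)) = 7.2 + (-0.48)·(1.1) = 6.6720.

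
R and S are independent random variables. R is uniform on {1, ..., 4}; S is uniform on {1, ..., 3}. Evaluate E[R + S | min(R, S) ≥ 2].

11/2

Outcomes with min(R, S) ≥ 2: (2,2), (2,3), (3,2), (3,3), (4,2), (4,3), each with probability 1/12.
E[R + S | min(R, S) ≥ 2] = (4 + 5 + 5 + 6 + 6 + 7) / 6 = 11/2.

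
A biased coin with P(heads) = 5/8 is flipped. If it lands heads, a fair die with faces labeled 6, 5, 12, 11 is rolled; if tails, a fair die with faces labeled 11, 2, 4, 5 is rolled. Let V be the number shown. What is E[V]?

E[V | heads] = (6+5+12+11)/4 = 17/2.
E[V | tails] = (11+2+4+5)/4 = 11/2.
By the law of total expectation,
E[V] = (5/8)·(17/2) + (3/8)·(11/2) = 59/8.

59/8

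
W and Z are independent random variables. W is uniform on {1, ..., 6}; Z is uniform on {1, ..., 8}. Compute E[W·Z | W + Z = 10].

Outcomes with W + Z = 10: (2,8), (3,7), (4,6), (5,5), (6,4), each with probability 1/48.
E[W·Z | W + Z = 10] = (16 + 21 + 24 + 25 + 24) / 5 = 22.

22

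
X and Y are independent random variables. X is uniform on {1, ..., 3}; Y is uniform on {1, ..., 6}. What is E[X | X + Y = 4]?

Outcomes with X + Y = 4: (1,3), (2,2), (3,1), each with probability 1/18.
E[X | X + Y = 4] = (1 + 2 + 3) / 3 = 2.

2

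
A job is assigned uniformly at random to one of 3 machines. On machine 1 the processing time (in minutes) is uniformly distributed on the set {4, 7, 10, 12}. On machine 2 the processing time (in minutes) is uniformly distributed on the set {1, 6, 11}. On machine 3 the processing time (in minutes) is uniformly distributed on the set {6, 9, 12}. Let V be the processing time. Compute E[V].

E[V | machine 1] = (4+7+10+12)/4 = 33/4.
E[V | machine 2] = (1+6+11)/3 = 6.
E[V | machine 3] = (6+9+12)/3 = 9.
E[V] = (1/3)·(33/4) + (1/3)·(6) + (1/3)·(9) = 31/4.

31/4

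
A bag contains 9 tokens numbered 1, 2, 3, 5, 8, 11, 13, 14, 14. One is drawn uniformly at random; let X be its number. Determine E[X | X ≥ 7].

P(X ≥ 7) = 5/9.
Σ over the event: 8·1/9 + 11·1/9 + 13·1/9 + 14·2/9 = 20/3.
E[X | X ≥ 7] = (20/3) / (5/9) = 12.

12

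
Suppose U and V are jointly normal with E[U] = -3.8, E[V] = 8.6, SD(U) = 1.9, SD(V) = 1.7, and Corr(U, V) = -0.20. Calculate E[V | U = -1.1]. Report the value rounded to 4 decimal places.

8.1168

For a bivariate normal, E[V | U=x] = μ_V + ρ·(σ_V/σ_U)·(x − μ_U).
E[V | U=-1.1] = 8.6 + (-0.20)·(1.7/1.9)·(-1.1 − (-3.8)) = 8.6 + (-0.17895)·(2.7) = 8.1168.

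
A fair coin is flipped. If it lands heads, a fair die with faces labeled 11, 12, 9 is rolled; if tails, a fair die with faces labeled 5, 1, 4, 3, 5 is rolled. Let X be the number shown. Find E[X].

E[X | heads] = (11+12+9)/3 = 32/3.
E[X | tails] = (5+1+4+3+5)/5 = 18/5.
By the law of total expectation,
E[X] = (1/2)·(32/3) + (1/2)·(18/5) = 107/15.

107/15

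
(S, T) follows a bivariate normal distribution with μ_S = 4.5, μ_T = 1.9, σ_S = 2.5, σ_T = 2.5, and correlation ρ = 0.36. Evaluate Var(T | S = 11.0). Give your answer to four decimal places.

5.4400

The conditional variance in a bivariate normal is σ_T²(1 − ρ²), independent of x.
Var(T | S=11.0) = (2.5)²·(1 − (0.36)²) = 6.25·0.8704 = 5.4400.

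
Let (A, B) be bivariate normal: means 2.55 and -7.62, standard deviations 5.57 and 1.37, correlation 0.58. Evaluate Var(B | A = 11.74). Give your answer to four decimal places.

1.2455

The conditional variance in a bivariate normal is σ_B²(1 − ρ²), independent of x.
Var(B | A=11.74) = (1.37)²·(1 − (0.58)²) = 1.8769·0.6636 = 1.2455.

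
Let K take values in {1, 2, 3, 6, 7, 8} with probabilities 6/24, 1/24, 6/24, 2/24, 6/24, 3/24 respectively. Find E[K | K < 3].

8/7

P(K < 3) = 7/24.
Σ over the event: 1·1/4 + 2·1/24 = 1/3.
E[K | K < 3] = (1/3) / (7/24) = 8/7.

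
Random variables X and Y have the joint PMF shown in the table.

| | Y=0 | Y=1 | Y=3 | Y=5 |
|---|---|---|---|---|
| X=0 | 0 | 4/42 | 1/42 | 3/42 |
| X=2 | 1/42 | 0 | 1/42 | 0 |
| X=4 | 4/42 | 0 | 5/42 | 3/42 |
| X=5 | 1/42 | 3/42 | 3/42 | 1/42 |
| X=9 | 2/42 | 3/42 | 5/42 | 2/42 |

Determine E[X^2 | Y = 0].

255/8

P(Y = 0) = 4/21.
Σ X^2·P over the event = 4·(1/42) + 16·(4/42) + 25·(1/42) + 81·(2/42) = 85/14.
E[X^2 | Y = 0] = (85/14) / (4/21) = 255/8.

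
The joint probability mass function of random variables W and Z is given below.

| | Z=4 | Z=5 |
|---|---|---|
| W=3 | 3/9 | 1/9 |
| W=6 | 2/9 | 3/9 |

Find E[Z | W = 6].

23/5

P(W = 6) = 5/9.
Σ Z·P over the event = 4·(2/9) + 5·(3/9) = 23/9.
E[Z | W = 6] = (23/9) / (5/9) = 23/5.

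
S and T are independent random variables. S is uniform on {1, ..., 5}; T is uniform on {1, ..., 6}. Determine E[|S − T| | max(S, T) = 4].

12/7

P(max(S, T) = 4) = 7/30.
Summing |S−T|·P(x,y) over outcomes with max(S, T) = 4 gives 2/5.
E[|S − T| | max(S, T) = 4] = (2/5) / (7/30) = 12/7.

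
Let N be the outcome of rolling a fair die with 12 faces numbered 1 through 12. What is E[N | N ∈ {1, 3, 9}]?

13/3

P(N ∈ {1, 3, 9}) = 1/4.
Σ over the event: 1·1/12 + 3·1/12 + 9·1/12 = 13/12.
E[N | N ∈ {1, 3, 9}] = (13/12) / (1/4) = 13/3.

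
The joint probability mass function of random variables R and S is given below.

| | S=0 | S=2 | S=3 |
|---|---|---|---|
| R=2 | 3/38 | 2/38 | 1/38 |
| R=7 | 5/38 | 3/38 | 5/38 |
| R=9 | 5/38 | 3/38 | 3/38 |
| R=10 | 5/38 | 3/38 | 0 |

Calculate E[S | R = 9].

15/11

P(R = 9) = 11/38.
Σ S·P over the event = 0·(5/38) + 2·(3/38) + 3·(3/38) = 15/38.
E[S | R = 9] = (15/38) / (11/38) = 15/11.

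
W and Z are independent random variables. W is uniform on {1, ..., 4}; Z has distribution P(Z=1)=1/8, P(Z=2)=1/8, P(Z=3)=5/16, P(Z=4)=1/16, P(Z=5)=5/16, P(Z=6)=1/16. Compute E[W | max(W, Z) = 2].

5/3

P(max(W, Z) = 2) = 3/32.
Summing W·P(x,y) over outcomes with max(W, Z) = 2 gives 5/32.
E[W | max(W, Z) = 2] = (5/32) / (3/32) = 5/3.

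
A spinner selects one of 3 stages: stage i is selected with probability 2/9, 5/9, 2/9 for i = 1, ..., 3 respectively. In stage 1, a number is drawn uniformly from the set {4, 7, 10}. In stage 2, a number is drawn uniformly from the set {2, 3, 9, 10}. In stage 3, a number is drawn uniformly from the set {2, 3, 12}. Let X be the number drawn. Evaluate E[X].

E[X | stage 1] = (4+7+10)/3 = 7.
E[X | stage 2] = (2+3+9+10)/4 = 6.
E[X | stage 3] = (2+3+12)/3 = 17/3.
E[X] = (2/9)·(7) + (5/9)·(6) + (2/9)·(17/3) = 166/27.

166/27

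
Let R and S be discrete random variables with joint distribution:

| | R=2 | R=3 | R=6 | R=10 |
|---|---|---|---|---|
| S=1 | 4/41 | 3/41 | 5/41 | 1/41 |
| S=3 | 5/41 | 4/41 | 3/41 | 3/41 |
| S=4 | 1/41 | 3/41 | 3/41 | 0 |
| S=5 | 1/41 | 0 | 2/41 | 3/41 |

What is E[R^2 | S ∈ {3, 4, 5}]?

P(S ∈ {3, 4, 5}) = 28/41.
Summing R^2·P(R=x,S=y) over the conditioning event gives 979/41.
E[R^2 | S ∈ {3, 4, 5}] = (979/41) / (28/41) = 979/28.

979/28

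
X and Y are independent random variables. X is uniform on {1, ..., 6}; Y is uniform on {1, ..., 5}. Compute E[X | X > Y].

P(X > Y) = 1/2.
Summing X·P(x,y) over outcomes with X > Y gives 7/3.
E[X | X > Y] = (7/3) / (1/2) = 14/3.

14/3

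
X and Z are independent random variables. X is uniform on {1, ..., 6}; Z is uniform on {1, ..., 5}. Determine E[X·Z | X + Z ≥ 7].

49/3

P(X + Z ≥ 7) = 1/2.
Summing XZ·P(x,y) over outcomes with X + Z ≥ 7 gives 49/6.
E[X·Z | X + Z ≥ 7] = (49/6) / (1/2) = 49/3.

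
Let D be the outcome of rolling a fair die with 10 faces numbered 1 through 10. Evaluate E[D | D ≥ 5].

15/2

Given D ≥ 5, D is equally likely to be any of {5, 6, 7, 8, 9, 10}.
E[D | D ≥ 5] = (5 + 6 + 7 + 8 + 9 + 10) / 6 = 15/2.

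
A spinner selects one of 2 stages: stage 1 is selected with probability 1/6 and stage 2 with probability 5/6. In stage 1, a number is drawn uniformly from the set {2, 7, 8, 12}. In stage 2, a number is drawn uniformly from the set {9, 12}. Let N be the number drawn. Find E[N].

E[N | stage 1] = (2+7+8+12)/4 = 29/4.
E[N | stage 2] = (9+12)/2 = 21/2.
By the law of total expectation,
E[N] = (1/6)·(29/4) + (5/6)·(21/2) = 239/24.

239/24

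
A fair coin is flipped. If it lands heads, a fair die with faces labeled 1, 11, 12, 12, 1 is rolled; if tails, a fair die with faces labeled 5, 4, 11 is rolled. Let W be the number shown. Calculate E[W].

211/30

E[W | heads] = (1+11+12+12+1)/5 = 37/5.
E[W | tails] = (5+4+11)/3 = 20/3.
By the law of total expectation,
E[W] = (1/2)·(37/5) + (1/2)·(20/3) = 211/30.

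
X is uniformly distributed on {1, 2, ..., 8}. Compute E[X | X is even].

Given X is even, X is equally likely to be any of {2, 4, 6, 8}.
E[X | X is even] = (2 + 4 + 6 + 8) / 4 = 5.

5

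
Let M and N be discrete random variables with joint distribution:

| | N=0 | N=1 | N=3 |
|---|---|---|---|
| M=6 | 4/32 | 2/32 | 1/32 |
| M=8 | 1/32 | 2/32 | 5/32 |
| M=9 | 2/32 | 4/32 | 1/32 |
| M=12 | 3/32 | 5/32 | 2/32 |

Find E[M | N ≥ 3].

79/9

P(N ≥ 3) = 9/32.
Σ M·P over the event = 6·(1/32) + 8·(5/32) + 9·(1/32) + 12·(2/32) = 79/32.
E[M | N ≥ 3] = (79/32) / (9/32) = 79/9.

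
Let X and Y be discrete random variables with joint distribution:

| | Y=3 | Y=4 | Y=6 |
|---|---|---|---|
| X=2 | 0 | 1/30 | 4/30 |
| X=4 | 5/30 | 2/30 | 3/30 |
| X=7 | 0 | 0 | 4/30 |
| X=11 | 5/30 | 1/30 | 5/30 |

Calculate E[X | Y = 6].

103/16

P(Y = 6) = 8/15.
Σ X·P over the event = 2·(4/30) + 4·(3/30) + 7·(4/30) + 11·(5/30) = 103/30.
E[X | Y = 6] = (103/30) / (8/15) = 103/16.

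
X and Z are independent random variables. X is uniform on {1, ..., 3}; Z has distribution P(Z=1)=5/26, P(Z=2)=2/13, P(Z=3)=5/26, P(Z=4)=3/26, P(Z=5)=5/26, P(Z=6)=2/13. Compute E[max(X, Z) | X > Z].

37/14

P(X > Z) = 7/39.
Summing max(X,Z)·P(x,y) over outcomes with X > Z gives 37/78.
E[max(X, Z) | X > Z] = (37/78) / (7/39) = 37/14.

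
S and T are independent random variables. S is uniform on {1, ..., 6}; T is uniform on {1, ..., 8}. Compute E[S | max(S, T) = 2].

5/3

Outcomes with max(S, T) = 2: (1,2), (2,1), (2,2), each with probability 1/48.
E[S | max(S, T) = 2] = (1 + 2 + 2) / 3 = 5/3.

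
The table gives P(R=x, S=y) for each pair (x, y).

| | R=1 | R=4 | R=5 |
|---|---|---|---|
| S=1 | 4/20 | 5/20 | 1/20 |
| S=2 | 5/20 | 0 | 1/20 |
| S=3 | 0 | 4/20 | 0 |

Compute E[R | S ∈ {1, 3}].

45/14

P(S ∈ {1, 3}) = 7/10.
Σ R·P over the event = 1·(4/20) + 4·(5/20) + 4·(4/20) + 5·(1/20) = 9/4.
E[R | S ∈ {1, 3}] = (9/4) / (7/10) = 45/14.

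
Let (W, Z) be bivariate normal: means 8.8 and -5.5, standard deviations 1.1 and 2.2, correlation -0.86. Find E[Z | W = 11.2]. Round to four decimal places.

The regression of Z on W has slope ρ·σ_Z/σ_W and passes through (μ_W, μ_Z).
E[Z | W=11.2] = -5.5 + (-0.86)·(2.2/1.1)·(11.2 − (8.8)) = -5.5 + (-1.72)·(2.4) = -9.6280.

-9.6280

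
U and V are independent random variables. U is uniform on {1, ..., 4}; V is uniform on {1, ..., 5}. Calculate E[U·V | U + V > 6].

85/6

P(U + V > 6) = 3/10.
Summing UV·P(x,y) over outcomes with U + V > 6 gives 17/4.
E[U·V | U + V > 6] = (17/4) / (3/10) = 85/6.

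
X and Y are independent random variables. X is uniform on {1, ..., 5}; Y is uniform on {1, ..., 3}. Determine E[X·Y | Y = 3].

9

Outcomes with Y = 3: (1,3), (2,3), (3,3), (4,3), (5,3), each with probability 1/15.
E[X·Y | Y = 3] = (3 + 6 + 9 + 12 + 15) / 5 = 9.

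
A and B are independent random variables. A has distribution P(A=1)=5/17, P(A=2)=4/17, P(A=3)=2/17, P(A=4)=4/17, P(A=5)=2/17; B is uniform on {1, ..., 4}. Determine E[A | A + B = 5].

7/3

P(A + B = 5) = 15/68.
Summing A·P(x,y) over outcomes with A + B = 5 gives 35/68.
E[A | A + B = 5] = (35/68) / (15/68) = 7/3.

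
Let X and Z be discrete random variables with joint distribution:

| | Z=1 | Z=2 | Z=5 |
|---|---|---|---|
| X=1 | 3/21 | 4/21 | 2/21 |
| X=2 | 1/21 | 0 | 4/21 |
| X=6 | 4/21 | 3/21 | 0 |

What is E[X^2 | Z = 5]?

3

P(Z = 5) = 2/7.
Σ X^2·P over the event = 1·(2/21) + 4·(4/21) = 6/7.
E[X^2 | Z = 5] = (6/7) / (2/7) = 3.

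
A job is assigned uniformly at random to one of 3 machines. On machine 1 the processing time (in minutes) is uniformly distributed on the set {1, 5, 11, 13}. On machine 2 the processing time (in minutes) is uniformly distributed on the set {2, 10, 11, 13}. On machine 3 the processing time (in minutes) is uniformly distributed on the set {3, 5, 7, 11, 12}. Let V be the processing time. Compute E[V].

241/30

E[V | machine 1] = (1+5+11+13)/4 = 15/2.
E[V | machine 2] = (2+10+11+13)/4 = 9.
E[V | machine 3] = (3+5+7+11+12)/5 = 38/5.
By the law of total expectation,
E[V] = (1/3)·(15/2) + (1/3)·(9) + (1/3)·(38/5) = 241/30.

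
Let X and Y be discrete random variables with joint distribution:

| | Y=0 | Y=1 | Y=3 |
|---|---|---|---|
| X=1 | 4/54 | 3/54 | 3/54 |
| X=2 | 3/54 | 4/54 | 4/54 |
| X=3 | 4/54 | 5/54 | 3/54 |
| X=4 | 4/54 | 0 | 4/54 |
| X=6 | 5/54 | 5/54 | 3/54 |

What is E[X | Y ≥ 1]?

55/17

P(Y ≥ 1) = 17/27.
Summing X·P(X=x,Y=y) over the conditioning event gives 55/27.
E[X | Y ≥ 1] = (55/27) / (17/27) = 55/17.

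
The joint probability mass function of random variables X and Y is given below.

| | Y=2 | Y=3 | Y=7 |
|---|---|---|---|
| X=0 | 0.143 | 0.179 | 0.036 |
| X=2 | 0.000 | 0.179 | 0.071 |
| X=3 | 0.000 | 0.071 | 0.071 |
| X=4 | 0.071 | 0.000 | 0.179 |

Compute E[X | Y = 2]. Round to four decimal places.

1.3271

P(Y = 2) = 0.214.
Σ X·P over the event = 0·(0.143) + 4·(0.071) = 0.284.
E[X | Y = 2] = (0.284) / (0.214) = 1.3271.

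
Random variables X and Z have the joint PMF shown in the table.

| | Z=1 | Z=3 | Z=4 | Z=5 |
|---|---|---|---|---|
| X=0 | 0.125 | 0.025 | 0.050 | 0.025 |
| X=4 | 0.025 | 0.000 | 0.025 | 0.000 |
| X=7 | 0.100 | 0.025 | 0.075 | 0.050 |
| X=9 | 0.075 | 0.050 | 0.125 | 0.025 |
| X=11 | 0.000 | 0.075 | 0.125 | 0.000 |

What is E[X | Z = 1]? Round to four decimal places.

4.5385

P(Z = 1) = 0.325.
Σ X·P over the event = 0·(0.125) + 4·(0.025) + 7·(0.100) + 9·(0.075) = 1.475.
E[X | Z = 1] = (1.475) / (0.325) = 4.5385.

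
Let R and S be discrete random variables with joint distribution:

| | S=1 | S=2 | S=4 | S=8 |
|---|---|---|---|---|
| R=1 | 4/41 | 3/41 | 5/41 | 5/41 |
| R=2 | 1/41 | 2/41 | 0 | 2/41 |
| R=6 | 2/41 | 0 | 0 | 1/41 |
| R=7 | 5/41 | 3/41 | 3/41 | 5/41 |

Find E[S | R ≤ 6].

P(R ≤ 6) = 25/41.
Summing S·P(R=x,S=y) over the conditioning event gives 101/41.
E[S | R ≤ 6] = (101/41) / (25/41) = 101/25.

101/25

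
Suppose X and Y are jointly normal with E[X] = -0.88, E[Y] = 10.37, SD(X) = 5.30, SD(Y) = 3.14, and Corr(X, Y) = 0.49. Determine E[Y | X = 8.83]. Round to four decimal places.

13.1888

E[Y | X=x] = μ_Y + ρ(σ_Y/σ_X)(x − μ_X) for jointly normal variables.
E[Y | X=8.83] = 10.37 + (0.49)·(3.14/5.30)·(8.83 − (-0.88)) = 10.37 + (0.2903)·(9.71) = 13.1888.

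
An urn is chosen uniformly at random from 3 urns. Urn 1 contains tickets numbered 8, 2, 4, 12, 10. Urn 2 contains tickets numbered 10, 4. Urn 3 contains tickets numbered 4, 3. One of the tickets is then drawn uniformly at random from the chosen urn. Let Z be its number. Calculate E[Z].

59/10

E[Z | urn 1] = (8+2+4+12+10)/5 = 36/5.
E[Z | urn 2] = (10+4)/2 = 7.
E[Z | urn 3] = (4+3)/2 = 7/2.
By the law of total expectation,
E[Z] = (1/3)·(36/5) + (1/3)·(7) + (1/3)·(7/2) = 59/10.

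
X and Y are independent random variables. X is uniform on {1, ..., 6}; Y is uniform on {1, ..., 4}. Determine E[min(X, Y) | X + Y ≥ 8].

10/3

Outcomes with X + Y ≥ 8: (4,4), (5,3), (5,4), (6,2), (6,3), (6,4), each with probability 1/24.
E[min(X, Y) | X + Y ≥ 8] = (4 + 3 + 4 + 2 + 3 + 4) / 6 = 10/3.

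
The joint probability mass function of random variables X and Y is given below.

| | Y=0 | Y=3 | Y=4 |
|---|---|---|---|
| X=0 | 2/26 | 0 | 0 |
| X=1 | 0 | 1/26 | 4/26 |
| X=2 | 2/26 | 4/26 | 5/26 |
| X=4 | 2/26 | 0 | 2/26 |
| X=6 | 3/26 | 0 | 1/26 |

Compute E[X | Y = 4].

7/3

P(Y = 4) = 6/13.
Σ X·P over the event = 1·(4/26) + 2·(5/26) + 4·(2/26) + 6·(1/26) = 14/13.
E[X | Y = 4] = (14/13) / (6/13) = 7/3.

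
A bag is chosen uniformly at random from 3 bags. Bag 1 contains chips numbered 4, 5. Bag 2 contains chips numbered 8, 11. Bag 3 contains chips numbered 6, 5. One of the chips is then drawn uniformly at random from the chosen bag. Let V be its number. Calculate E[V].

13/2

E[V | bag 1] = (4+5)/2 = 9/2.
E[V | bag 2] = (8+11)/2 = 19/2.
E[V | bag 3] = (6+5)/2 = 11/2.
By the law of total expectation,
E[V] = (1/3)·(9/2) + (1/3)·(19/2) + (1/3)·(11/2) = 13/2.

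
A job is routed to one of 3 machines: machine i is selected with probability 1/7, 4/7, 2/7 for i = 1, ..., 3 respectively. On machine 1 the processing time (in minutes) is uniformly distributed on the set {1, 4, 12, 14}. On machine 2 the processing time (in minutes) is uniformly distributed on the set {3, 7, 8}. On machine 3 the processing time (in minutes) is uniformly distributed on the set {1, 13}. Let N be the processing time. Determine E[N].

E[N | machine 1] = (1+4+12+14)/4 = 31/4.
E[N | machine 2] = (3+7+8)/3 = 6.
E[N | machine 3] = (1+13)/2 = 7.
E[N] = (1/7)·(31/4) + (4/7)·(6) + (2/7)·(7) = 183/28.

183/28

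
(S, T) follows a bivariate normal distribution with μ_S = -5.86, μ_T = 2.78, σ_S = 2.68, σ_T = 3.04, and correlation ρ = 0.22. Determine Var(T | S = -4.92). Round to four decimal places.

For a bivariate normal, Var(T | S=x) = σ_T²(1 − ρ²).
Var(T | S=-4.92) = (3.04)²·(1 − (0.22)²) = 9.2416·0.9516 = 8.7943.

8.7943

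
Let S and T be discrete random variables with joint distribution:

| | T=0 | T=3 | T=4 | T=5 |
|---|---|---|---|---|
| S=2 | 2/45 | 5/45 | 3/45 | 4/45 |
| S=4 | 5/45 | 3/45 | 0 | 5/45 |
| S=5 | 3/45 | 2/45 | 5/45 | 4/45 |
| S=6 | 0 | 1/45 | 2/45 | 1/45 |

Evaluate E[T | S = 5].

23/7

P(S = 5) = 14/45.
Σ T·P over the event = 0·(3/45) + 3·(2/45) + 4·(5/45) + 5·(4/45) = 46/45.
E[T | S = 5] = (46/45) / (14/45) = 23/7.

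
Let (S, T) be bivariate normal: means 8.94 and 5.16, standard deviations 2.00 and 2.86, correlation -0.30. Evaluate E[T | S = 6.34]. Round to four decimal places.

For a bivariate normal, E[T | S=x] = μ_T + ρ·(σ_T/σ_S)·(x − μ_S).
E[T | S=6.34] = 5.16 + (-0.30)·(2.86/2.00)·(6.34 − (8.94)) = 5.16 + (-0.429)·(-2.6) = 6.2754.

6.2754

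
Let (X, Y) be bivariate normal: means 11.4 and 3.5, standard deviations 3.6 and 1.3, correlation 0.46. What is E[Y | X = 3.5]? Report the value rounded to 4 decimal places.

2.1877

The regression of Y on X has slope ρ·σ_Y/σ_X and passes through (μ_X, μ_Y).
E[Y | X=3.5] = 3.5 + (0.46)·(1.3/3.6)·(3.5 − (11.4)) = 3.5 + (0.16611)·(-7.9) = 2.1877.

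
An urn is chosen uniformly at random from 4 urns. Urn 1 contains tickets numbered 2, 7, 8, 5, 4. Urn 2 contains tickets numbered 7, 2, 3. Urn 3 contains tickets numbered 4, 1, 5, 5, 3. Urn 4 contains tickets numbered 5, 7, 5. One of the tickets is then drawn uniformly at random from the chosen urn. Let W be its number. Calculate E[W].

E[W | urn 1] = (2+7+8+5+4)/5 = 26/5.
E[W | urn 2] = (7+2+3)/3 = 4.
E[W | urn 3] = (4+1+5+5+3)/5 = 18/5.
E[W | urn 4] = (5+7+5)/3 = 17/3.
By the law of total expectation,
E[W] = (1/4)·(26/5) + (1/4)·(4) + (1/4)·(18/5) + (1/4)·(17/3) = 277/60.

277/60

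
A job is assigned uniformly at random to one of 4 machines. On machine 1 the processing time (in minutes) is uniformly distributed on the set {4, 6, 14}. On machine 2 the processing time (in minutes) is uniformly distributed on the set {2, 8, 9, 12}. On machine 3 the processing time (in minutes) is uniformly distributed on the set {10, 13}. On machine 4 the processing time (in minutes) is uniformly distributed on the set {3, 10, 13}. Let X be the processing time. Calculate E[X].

431/48

E[X | machine 1] = (4+6+14)/3 = 8.
E[X | machine 2] = (2+8+9+12)/4 = 31/4.
E[X | machine 3] = (10+13)/2 = 23/2.
E[X | machine 4] = (3+10+13)/3 = 26/3.
E[X] = (1/4)·(8) + (1/4)·(31/4) + (1/4)·(23/2) + (1/4)·(26/3) = 431/48.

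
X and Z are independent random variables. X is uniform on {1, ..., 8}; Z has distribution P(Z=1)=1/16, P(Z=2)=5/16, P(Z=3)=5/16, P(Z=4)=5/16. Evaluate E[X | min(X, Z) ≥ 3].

P(min(X, Z) ≥ 3) = 15/32.
Summing X·P(x,y) over outcomes with min(X, Z) ≥ 3 gives 165/64.
E[X | min(X, Z) ≥ 3] = (165/64) / (15/32) = 11/2.

11/2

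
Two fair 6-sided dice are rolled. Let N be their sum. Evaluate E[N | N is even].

7

P(N is even) = 1/2.
Σ over the event: 2·1/36 + 4·1/12 + 6·5/36 + 8·5/36 + 10·1/12 + 12·1/36 = 7/2.
E[N | N is even] = (7/2) / (1/2) = 7.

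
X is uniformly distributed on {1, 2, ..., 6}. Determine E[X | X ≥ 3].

9/2

Given X ≥ 3, X is equally likely to be any of {3, 4, 5, 6}.
E[X | X ≥ 3] = (3 + 4 + 5 + 6) / 4 = 9/2.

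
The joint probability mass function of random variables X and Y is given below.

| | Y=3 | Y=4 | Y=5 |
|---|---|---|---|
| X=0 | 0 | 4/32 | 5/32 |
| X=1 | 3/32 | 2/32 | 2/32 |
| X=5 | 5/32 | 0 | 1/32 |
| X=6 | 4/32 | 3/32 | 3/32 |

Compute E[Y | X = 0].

41/9

P(X = 0) = 9/32.
Summing Y·P(X=x,Y=y) over the conditioning event gives 41/32.
E[Y | X = 0] = (41/32) / (9/32) = 41/9.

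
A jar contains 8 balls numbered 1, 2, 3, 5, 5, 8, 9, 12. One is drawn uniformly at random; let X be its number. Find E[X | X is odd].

P(X is odd) = 5/8.
Σ over the event: 1·1/8 + 3·1/8 + 5·1/4 + 9·1/8 = 23/8.
E[X | X is odd] = (23/8) / (5/8) = 23/5.

23/5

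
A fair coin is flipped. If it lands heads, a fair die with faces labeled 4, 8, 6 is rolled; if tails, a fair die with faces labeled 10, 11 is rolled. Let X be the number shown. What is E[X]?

33/4

E[X | heads] = (4+8+6)/3 = 6.
E[X | tails] = (10+11)/2 = 21/2.
E[X] = (1/2)·(6) + (1/2)·(21/2) = 33/4.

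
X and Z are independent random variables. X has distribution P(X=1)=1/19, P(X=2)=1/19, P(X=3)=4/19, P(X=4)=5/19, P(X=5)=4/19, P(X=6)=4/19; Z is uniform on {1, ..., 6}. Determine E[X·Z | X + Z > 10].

P(X + Z > 10) = 2/19.
Summing XZ·P(x,y) over outcomes with X + Z > 10 gives 64/19.
E[X·Z | X + Z > 10] = (64/19) / (2/19) = 32.

32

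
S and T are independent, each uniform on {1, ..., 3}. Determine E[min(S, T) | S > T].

4/3

Outcomes with S > T: (2,1), (3,1), (3,2), each with probability 1/9.
E[min(S, T) | S > T] = (1 + 1 + 2) / 3 = 4/3.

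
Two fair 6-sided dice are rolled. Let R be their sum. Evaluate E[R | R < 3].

P(R < 3) = 1/36.
Σ over the event: 2·1/36 = 1/18.
E[R | R < 3] = (1/18) / (1/36) = 2.

2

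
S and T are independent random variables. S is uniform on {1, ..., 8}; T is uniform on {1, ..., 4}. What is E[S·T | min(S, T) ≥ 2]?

15

P(min(S, T) ≥ 2) = 21/32.
Summing ST·P(x,y) over outcomes with min(S, T) ≥ 2 gives 315/32.
E[S·T | min(S, T) ≥ 2] = (315/32) / (21/32) = 15.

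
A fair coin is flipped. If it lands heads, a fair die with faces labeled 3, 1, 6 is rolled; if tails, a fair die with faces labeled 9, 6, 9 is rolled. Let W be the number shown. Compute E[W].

17/3

E[W | heads] = (3+1+6)/3 = 10/3.
E[W | tails] = (9+6+9)/3 = 8.
By the law of total expectation,
E[W] = (1/2)·(10/3) + (1/2)·(8) = 17/3.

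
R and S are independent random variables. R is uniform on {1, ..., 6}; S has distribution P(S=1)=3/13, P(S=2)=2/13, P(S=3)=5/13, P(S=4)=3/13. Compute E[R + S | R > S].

76/11

P(R > S) = 22/39.
Summing (R+S)·P(x,y) over outcomes with R > S gives 152/39.
E[R + S | R > S] = (152/39) / (22/39) = 76/11.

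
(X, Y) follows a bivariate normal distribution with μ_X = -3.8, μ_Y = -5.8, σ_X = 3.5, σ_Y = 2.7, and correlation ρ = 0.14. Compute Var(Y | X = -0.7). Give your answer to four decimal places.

For a bivariate normal, Var(Y | X=x) = σ_Y²(1 − ρ²).
Var(Y | X=-0.7) = (2.7)²·(1 − (0.14)²) = 7.29·0.9804 = 7.1471.

7.1471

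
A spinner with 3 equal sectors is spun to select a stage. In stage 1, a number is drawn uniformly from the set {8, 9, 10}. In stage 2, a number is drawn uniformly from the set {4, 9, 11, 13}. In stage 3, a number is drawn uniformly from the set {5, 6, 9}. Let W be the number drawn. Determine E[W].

E[W | stage 1] = (8+9+10)/3 = 9.
E[W | stage 2] = (4+9+11+13)/4 = 37/4.
E[W | stage 3] = (5+6+9)/3 = 20/3.
By the law of total expectation,
E[W] = (1/3)·(9) + (1/3)·(37/4) + (1/3)·(20/3) = 299/36.

299/36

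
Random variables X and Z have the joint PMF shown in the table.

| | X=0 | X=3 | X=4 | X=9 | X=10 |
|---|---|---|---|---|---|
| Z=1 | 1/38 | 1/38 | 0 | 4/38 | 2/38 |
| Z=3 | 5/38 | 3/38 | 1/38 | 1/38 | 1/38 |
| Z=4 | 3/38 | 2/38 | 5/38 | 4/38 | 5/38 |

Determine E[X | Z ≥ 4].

112/19

P(Z ≥ 4) = 1/2.
Summing X·P(X=x,Z=y) over the conditioning event gives 56/19.
E[X | Z ≥ 4] = (56/19) / (1/2) = 112/19.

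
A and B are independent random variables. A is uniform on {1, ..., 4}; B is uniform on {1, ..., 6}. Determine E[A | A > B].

10/3

P(A > B) = 1/4.
Summing A·P(x,y) over outcomes with A > B gives 5/6.
E[A | A > B] = (5/6) / (1/4) = 10/3.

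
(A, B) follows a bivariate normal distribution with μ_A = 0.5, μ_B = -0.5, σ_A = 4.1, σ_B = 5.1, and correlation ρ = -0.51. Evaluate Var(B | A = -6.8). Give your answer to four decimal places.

19.2448

Var(B | A=x) = (1 − ρ²)·σ_B².
Var(B | A=-6.8) = (5.1)²·(1 − (-0.51)²) = 26.01·0.7399 = 19.2448.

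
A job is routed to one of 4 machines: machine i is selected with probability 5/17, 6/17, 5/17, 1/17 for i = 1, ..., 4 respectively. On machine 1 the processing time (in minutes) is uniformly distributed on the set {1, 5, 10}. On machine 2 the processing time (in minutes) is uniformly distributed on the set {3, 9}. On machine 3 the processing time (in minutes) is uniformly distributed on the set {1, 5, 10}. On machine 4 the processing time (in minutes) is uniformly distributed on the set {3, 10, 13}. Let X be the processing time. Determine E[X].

98/17

E[X | machine 1] = (1+5+10)/3 = 16/3.
E[X | machine 2] = (3+9)/2 = 6.
E[X | machine 3] = (1+5+10)/3 = 16/3.
E[X | machine 4] = (3+10+13)/3 = 26/3.
E[X] = (5/17)·(16/3) + (6/17)·(6) + (5/17)·(16/3) + (1/17)·(26/3) = 98/17.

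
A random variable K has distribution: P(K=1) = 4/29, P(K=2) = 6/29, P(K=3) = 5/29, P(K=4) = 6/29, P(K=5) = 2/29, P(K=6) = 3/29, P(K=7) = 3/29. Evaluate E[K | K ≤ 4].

55/21

P(K ≤ 4) = 21/29.
Σ over the event: 1·4/29 + 2·6/29 + 3·5/29 + 4·6/29 = 55/29.
E[K | K ≤ 4] = (55/29) / (21/29) = 55/21.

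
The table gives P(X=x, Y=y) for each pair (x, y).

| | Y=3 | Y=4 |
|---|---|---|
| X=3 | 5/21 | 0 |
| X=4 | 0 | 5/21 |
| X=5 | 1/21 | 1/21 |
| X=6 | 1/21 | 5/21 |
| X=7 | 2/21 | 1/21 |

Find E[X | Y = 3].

P(Y = 3) = 3/7.
Σ X·P over the event = 3·(5/21) + 5·(1/21) + 6·(1/21) + 7·(2/21) = 40/21.
E[X | Y = 3] = (40/21) / (3/7) = 40/9.

40/9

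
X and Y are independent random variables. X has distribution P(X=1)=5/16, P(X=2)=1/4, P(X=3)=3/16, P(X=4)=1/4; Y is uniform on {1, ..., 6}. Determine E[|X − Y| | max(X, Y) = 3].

23/18

P(max(X, Y) = 3) = 3/16.
Summing |X−Y|·P(x,y) over outcomes with max(X, Y) = 3 gives 23/96.
E[|X − Y| | max(X, Y) = 3] = (23/96) / (3/16) = 23/18.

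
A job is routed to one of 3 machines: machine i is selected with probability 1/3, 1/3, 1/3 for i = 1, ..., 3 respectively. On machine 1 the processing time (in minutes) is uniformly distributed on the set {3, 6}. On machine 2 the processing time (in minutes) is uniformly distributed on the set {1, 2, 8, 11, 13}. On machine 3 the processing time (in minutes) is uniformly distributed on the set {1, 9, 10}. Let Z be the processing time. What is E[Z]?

109/18

E[Z | machine 1] = (3+6)/2 = 9/2.
E[Z | machine 2] = (1+2+8+11+13)/5 = 7.
E[Z | machine 3] = (1+9+10)/3 = 20/3.
E[Z] = (1/3)·(9/2) + (1/3)·(7) + (1/3)·(20/3) = 109/18.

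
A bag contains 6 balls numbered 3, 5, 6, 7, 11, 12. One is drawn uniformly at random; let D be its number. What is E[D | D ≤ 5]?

P(D ≤ 5) = 1/3.
Σ over the event: 3·1/6 + 5·1/6 = 4/3.
E[D | D ≤ 5] = (4/3) / (1/3) = 4.

4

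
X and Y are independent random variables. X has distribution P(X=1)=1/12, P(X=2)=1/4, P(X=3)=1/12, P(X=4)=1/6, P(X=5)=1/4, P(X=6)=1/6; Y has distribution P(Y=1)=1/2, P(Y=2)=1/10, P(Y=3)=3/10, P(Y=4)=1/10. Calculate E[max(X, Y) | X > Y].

390/89

P(X > Y) = 89/120.
Summing max(X,Y)·P(x,y) over outcomes with X > Y gives 13/4.
E[max(X, Y) | X > Y] = (13/4) / (89/120) = 390/89.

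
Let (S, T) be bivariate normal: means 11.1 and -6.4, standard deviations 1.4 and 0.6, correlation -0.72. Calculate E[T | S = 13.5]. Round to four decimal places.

-7.1406

The regression of T on S has slope ρ·σ_T/σ_S and passes through (μ_S, μ_T).
E[T | S=13.5] = -6.4 + (-0.72)·(0.6/1.4)·(13.5 − (11.1)) = -6.4 + (-0.30857)·(2.4) = -7.1406.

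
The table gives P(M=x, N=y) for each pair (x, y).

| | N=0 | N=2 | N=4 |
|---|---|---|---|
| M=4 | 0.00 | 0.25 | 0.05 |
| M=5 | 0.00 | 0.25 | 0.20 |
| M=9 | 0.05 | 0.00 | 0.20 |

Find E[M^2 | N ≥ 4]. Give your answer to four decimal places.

48.8889

P(N ≥ 4) = 0.45.
Σ M^2·P over the event = 16·(0.05) + 25·(0.20) + 81·(0.20) = 22.00.
E[M^2 | N ≥ 4] = (22.00) / (0.45) = 48.8889.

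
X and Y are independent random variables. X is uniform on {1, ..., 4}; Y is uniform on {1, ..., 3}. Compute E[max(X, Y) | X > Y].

Outcomes with X > Y: (2,1), (3,1), (3,2), (4,1), (4,2), (4,3), each with probability 1/12.
E[max(X, Y) | X > Y] = (2 + 3 + 3 + 4 + 4 + 4) / 6 = 10/3.

10/3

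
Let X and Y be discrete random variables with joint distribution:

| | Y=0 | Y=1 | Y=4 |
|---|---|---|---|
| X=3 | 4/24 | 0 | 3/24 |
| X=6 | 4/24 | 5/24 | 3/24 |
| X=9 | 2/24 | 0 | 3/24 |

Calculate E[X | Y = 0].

P(Y = 0) = 5/12.
Σ X·P over the event = 3·(4/24) + 6·(4/24) + 9·(2/24) = 9/4.
E[X | Y = 0] = (9/4) / (5/12) = 27/5.

27/5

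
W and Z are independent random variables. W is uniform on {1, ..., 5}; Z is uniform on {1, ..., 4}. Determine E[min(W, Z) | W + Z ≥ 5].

33/14

P(W + Z ≥ 5) = 7/10.
Summing min(W,Z)·P(x,y) over outcomes with W + Z ≥ 5 gives 33/20.
E[min(W, Z) | W + Z ≥ 5] = (33/20) / (7/10) = 33/14.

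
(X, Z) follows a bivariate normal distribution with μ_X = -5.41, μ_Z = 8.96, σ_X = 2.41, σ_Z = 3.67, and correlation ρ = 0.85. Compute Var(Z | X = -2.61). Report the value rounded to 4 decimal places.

3.7376

The conditional variance in a bivariate normal is σ_Z²(1 − ρ²), independent of x.
Var(Z | X=-2.61) = (3.67)²·(1 − (0.85)²) = 13.4689·0.2775 = 3.7376.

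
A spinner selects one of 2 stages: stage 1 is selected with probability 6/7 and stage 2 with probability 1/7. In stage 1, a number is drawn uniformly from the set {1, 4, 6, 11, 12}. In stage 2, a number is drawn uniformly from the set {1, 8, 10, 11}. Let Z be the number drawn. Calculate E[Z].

E[Z | stage 1] = (1+4+6+11+12)/5 = 34/5.
E[Z | stage 2] = (1+8+10+11)/4 = 15/2.
By the law of total expectation,
E[Z] = (6/7)·(34/5) + (1/7)·(15/2) = 69/10.

69/10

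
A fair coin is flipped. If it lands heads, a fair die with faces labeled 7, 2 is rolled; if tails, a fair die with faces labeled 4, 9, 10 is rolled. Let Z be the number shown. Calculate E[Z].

E[Z | heads] = (7+2)/2 = 9/2.
E[Z | tails] = (4+9+10)/3 = 23/3.
E[Z] = (1/2)·(9/2) + (1/2)·(23/3) = 73/12.

73/12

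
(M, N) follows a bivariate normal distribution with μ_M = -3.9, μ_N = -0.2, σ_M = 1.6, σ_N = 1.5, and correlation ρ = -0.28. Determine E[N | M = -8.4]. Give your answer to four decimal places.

0.9813

The regression of N on M has slope ρ·σ_N/σ_M and passes through (μ_M, μ_N).
E[N | M=-8.4] = -0.2 + (-0.28)·(1.5/1.6)·(-8.4 − (-3.9)) = -0.2 + (-0.2625)·(-4.5) = 0.9813.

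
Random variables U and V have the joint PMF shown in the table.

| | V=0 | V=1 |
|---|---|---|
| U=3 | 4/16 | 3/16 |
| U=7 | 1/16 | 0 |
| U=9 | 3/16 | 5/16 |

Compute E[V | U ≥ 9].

5/8

P(U ≥ 9) = 1/2.
Summing V·P(U=x,V=y) over the conditioning event gives 5/16.
E[V | U ≥ 9] = (5/16) / (1/2) = 5/8.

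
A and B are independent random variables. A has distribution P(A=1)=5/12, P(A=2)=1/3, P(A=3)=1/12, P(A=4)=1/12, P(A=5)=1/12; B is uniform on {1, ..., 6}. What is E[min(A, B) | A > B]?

23/13

P(A > B) = 13/72.
Summing min(A,B)·P(x,y) over outcomes with A > B gives 23/72.
E[min(A, B) | A > B] = (23/72) / (13/72) = 23/13.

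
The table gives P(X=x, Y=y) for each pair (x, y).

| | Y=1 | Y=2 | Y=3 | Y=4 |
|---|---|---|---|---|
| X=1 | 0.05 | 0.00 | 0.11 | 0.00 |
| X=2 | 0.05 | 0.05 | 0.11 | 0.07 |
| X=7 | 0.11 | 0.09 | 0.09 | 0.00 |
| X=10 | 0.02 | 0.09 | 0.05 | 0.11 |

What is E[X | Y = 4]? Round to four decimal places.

P(Y = 4) = 0.18.
Σ X·P over the event = 2·(0.07) + 10·(0.11) = 1.24.
E[X | Y = 4] = (1.24) / (0.18) = 6.8889.

6.8889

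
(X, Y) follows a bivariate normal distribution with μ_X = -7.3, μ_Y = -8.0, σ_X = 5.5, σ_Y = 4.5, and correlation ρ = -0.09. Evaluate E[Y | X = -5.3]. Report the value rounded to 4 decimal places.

For a bivariate normal, E[Y | X=x] = μ_Y + ρ·(σ_Y/σ_X)·(x − μ_X).
E[Y | X=-5.3] = -8.0 + (-0.09)·(4.5/5.5)·(-5.3 − (-7.3)) = -8.0 + (-0.073636)·(2) = -8.1473.

-8.1473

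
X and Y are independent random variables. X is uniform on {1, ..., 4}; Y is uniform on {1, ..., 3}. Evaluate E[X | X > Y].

10/3

P(X > Y) = 1/2.
Summing X·P(x,y) over outcomes with X > Y gives 5/3.
E[X | X > Y] = (5/3) / (1/2) = 10/3.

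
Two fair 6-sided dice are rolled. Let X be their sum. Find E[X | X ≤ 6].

14/3

P(X ≤ 6) = 5/12.
Σ over the event: 2·1/36 + 3·1/18 + 4·1/12 + 5·1/9 + 6·5/36 = 35/18.
E[X | X ≤ 6] = (35/18) / (5/12) = 14/3.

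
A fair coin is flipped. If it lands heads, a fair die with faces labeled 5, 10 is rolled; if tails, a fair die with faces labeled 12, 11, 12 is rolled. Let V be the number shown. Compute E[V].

115/12

E[V | heads] = (5+10)/2 = 15/2.
E[V | tails] = (12+11+12)/3 = 35/3.
E[V] = (1/2)·(15/2) + (1/2)·(35/3) = 115/12.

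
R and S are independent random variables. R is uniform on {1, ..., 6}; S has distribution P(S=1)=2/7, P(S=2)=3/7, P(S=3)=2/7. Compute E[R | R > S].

31/7

P(R > S) = 2/3.
Summing R·P(x,y) over outcomes with R > S gives 62/21.
E[R | R > S] = (62/21) / (2/3) = 31/7.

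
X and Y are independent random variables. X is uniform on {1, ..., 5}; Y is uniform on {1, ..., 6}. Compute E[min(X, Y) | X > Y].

Outcomes with X > Y: (2,1), (3,1), (3,2), (4,1), (4,2), (4,3), (5,1), (5,2), (5,3), (5,4), each with probability 1/30.
E[min(X, Y) | X > Y] = (1 + 1 + 2 + 1 + 2 + 3 + 1 + 2 + 3 + 4) / 10 = 2.

2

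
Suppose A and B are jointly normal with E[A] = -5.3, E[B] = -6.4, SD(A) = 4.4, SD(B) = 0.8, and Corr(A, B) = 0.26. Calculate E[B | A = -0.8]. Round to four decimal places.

-6.1873

For a bivariate normal, E[B | A=x] = μ_B + ρ·(σ_B/σ_A)·(x − μ_A).
E[B | A=-0.8] = -6.4 + (0.26)·(0.8/4.4)·(-0.8 − (-5.3)) = -6.4 + (0.047273)·(4.5) = -6.1873.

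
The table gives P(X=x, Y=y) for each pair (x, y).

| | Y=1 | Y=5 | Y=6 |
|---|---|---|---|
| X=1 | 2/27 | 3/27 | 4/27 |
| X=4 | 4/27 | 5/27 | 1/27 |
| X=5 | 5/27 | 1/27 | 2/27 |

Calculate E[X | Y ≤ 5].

P(Y ≤ 5) = 20/27.
Σ X·P over the event = 1·(2/27) + 1·(3/27) + 4·(4/27) + 4·(5/27) + 5·(5/27) + 5·(1/27) = 71/27.
E[X | Y ≤ 5] = (71/27) / (20/27) = 71/20.

71/20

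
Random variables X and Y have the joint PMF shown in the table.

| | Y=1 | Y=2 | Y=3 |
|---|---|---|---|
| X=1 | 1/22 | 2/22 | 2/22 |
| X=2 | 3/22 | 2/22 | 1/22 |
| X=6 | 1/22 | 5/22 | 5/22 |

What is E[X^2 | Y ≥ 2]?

376/17

P(Y ≥ 2) = 17/22.
Σ X^2·P over the event = 1·(2/22) + 1·(2/22) + 4·(2/22) + 4·(1/22) + 36·(5/22) + 36·(5/22) = 188/11.
E[X^2 | Y ≥ 2] = (188/11) / (17/22) = 376/17.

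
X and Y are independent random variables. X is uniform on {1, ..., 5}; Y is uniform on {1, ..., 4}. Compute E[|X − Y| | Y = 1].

Outcomes with Y = 1: (1,1), (2,1), (3,1), (4,1), (5,1), each with probability 1/20.
E[|X − Y| | Y = 1] = (0 + 1 + 2 + 3 + 4) / 5 = 2.

2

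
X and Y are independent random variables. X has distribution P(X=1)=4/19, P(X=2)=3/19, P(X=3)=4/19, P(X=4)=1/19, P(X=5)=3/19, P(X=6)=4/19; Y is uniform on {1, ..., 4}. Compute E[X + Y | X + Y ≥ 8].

167/19

P(X + Y ≥ 8) = 1/4.
Summing (X+Y)·P(x,y) over outcomes with X + Y ≥ 8 gives 167/76.
E[X + Y | X + Y ≥ 8] = (167/76) / (1/4) = 167/19.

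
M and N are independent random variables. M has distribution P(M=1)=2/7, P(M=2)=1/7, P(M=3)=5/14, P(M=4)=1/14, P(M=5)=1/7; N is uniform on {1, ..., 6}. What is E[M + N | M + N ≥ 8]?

P(M + N ≥ 8) = 23/84.
Summing (M+N)·P(x,y) over outcomes with M + N ≥ 8 gives 17/7.
E[M + N | M + N ≥ 8] = (17/7) / (23/84) = 204/23.

204/23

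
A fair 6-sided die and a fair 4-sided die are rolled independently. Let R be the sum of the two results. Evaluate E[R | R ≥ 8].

P(R ≥ 8) = 1/4.
Σ over the event: 8·1/8 + 9·1/12 + 10·1/24 = 13/6.
E[R | R ≥ 8] = (13/6) / (1/4) = 26/3.

26/3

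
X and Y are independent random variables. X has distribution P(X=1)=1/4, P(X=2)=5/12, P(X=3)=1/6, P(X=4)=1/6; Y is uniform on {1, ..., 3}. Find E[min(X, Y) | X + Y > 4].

P(X + Y > 4) = 5/12.
Summing min(X,Y)·P(x,y) over outcomes with X + Y > 4 gives 8/9.
E[min(X, Y) | X + Y > 4] = (8/9) / (5/12) = 32/15.

32/15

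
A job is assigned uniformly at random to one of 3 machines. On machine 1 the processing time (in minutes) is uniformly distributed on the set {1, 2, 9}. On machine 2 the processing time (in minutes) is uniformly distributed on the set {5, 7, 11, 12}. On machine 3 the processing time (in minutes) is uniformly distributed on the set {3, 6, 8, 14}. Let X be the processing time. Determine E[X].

41/6

E[X | machine 1] = (1+2+9)/3 = 4.
E[X | machine 2] = (5+7+11+12)/4 = 35/4.
E[X | machine 3] = (3+6+8+14)/4 = 31/4.
E[X] = (1/3)·(4) + (1/3)·(35/4) + (1/3)·(31/4) = 41/6.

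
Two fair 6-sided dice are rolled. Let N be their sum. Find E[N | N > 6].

26/3

P(N > 6) = 7/12.
Σ over the event: 7·1/6 + 8·5/36 + 9·1/9 + 10·1/12 + 11·1/18 + 12·1/36 = 91/18.
E[N | N > 6] = (91/18) / (7/12) = 26/3.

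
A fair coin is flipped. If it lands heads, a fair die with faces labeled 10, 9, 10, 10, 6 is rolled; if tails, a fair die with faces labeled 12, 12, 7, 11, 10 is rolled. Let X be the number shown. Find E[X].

97/10

E[X | heads] = (10+9+10+10+6)/5 = 9.
E[X | tails] = (12+12+7+11+10)/5 = 52/5.
E[X] = (1/2)·(9) + (1/2)·(52/5) = 97/10.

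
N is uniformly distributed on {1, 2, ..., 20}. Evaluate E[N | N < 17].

17/2

P(N < 17) = 4/5.
E[N | N < 17] = (34/5) / (4/5) = 17/2.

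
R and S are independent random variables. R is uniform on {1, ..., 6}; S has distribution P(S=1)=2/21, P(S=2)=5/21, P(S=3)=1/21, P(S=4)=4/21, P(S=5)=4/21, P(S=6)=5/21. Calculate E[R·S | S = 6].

P(S = 6) = 5/21.
Summing RS·P(x,y) over outcomes with S = 6 gives 5.
E[R·S | S = 6] = (5) / (5/21) = 21.

21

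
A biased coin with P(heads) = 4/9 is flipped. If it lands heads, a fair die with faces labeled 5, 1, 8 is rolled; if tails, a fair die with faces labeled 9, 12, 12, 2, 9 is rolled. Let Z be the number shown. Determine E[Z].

E[Z | heads] = (5+1+8)/3 = 14/3.
E[Z | tails] = (9+12+12+2+9)/5 = 44/5.
E[Z] = (4/9)·(14/3) + (5/9)·(44/5) = 188/27.

188/27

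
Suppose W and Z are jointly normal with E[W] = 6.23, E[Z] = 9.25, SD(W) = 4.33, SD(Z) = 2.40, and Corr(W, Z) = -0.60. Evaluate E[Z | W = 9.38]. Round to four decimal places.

E[Z | W=x] = μ_Z + ρ(σ_Z/σ_W)(x − μ_W) for jointly normal variables.
E[Z | W=9.38] = 9.25 + (-0.60)·(2.40/4.33)·(9.38 − (6.23)) = 9.25 + (-0.33256)·(3.15) = 8.2024.

8.2024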